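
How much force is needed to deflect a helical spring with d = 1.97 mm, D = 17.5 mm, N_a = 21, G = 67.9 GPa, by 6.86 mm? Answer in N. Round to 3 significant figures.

k = Gd⁴/(8D³N_a) = (67.9×10³)(1.97⁴)/(8·17.5³·21) = 1.1358 N/mm
F = k·δ = 1.1358 × 6.86 = 7.7918 N

7.79 N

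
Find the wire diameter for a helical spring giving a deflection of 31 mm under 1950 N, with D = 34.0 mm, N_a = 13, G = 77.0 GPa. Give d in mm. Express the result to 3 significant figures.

7.60 mm

Required rate k = F/δ = 1950/31 = 62.903 N/mm
d = (8D³N_a·k / G)^(1/4) = (8·34.0³·13·62.903 / (77.0×10³))^0.25
  = (3339.3)^0.25 = 7.6017 mm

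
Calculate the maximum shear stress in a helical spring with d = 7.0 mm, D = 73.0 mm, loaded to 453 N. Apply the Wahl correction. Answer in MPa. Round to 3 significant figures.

Spring index C = D/d = 73.0/7.0 = 10.4286
K_W = (4C−1)/(4C−4) + 0.615/C = 40.714/37.714 + 0.0590 = 1.1385
τ₀ = 8FD/(πd³) = 8·453·73.0/(π·7.0³) = 264552/1077.6 = 245.51 MPa
τ_max = K·τ₀ = 1.1385 × 245.51 = 279.52 MPa

280 MPa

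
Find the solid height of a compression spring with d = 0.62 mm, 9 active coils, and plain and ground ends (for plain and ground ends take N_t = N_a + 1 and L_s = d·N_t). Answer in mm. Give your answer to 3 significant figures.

6.20 mm

plain and ground ends: N_t = N_a + 1 = 9 + 1 = 10
L_s = d·N_t = 0.62 × 10 = 6.2 mm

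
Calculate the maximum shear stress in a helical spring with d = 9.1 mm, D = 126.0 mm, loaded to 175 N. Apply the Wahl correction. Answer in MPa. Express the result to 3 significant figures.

Spring index C = D/d = 126.0/9.1 = 13.8462
K_W = (4C−1)/(4C−4) + 0.615/C = 54.385/51.385 + 0.0444 = 1.1028
τ₀ = 8FD/(πd³) = 8·175·126.0/(π·9.1³) = 176400/2367.4 = 74.512 MPa
τ_max = K·τ₀ = 1.1028 × 74.512 = 82.172 MPa

82.2 MPa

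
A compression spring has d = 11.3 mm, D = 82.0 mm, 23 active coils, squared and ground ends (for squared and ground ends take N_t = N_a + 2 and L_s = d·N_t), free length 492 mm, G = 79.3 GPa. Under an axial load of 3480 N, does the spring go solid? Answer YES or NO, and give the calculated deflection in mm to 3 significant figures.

YES, δ = 273 mm

k = Gd⁴/(8D³N_a) = (79.3×10³)(11.3⁴)/(8·82.0³·23) = 12.745 N/mm
N_t = 25; L_s = 11.3·25 = 282.5 mm; δ_solid = L₀ − L_s = 492 − 282.5 = 209.5 mm
δ = F/k = 3480/12.745 = 273.06 mm
δ ≥ δ_solid → spring goes solid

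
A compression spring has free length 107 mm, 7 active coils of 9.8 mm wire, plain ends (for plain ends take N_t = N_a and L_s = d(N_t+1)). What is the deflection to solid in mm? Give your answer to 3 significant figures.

28.6 mm

N_t = 7; L_s = 9.8·8 = 78.4 mm
δ_solid = L₀ − L_s = 107 − 78.4 = 28.6 mm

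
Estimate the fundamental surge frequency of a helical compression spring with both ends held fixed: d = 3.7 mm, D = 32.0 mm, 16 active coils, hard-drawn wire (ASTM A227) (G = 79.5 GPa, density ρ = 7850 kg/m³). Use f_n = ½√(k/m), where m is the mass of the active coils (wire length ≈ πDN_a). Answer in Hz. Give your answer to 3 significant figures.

k = Gd⁴/(8D³N_a) = (79.5×10³)(3.7⁴)/(8·32.0³·16) = 3.5523 N/mm = 3552.3 N/m
Wire length L = πDN_a = π·32.0·16 = 1608.5 mm
m = ρ·(πd²/4)·L = 7850 × 10.752×10⁻⁶ m² × 1.6085 m = 0.13576 kg
f_n = ½√(k/m) = 0.5·√(3552.3/0.13576) = 0.5·√(26166) = 80.879 Hz

80.9 Hz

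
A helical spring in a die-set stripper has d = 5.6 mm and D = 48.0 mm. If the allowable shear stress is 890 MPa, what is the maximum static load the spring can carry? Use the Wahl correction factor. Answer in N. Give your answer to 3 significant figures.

C = D/d = 48.0/5.6 = 8.5714
K_W = (4C−1)/(4C−4) + 0.615/C = 33.286/30.286 + 0.0717 = 1.1708
τ_max = K·8FD/(πd³) → F_max = τ_allow·πd³/(8DK)
F_max = 890·π·5.6³/(8·48.0·1.1708) = 4.9103e+05/449.59 = 1092.2 N

1090 N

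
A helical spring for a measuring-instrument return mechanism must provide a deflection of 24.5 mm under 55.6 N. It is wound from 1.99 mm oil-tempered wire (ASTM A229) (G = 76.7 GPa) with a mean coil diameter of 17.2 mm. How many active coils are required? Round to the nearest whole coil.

13

Required rate k = F/δ = 55.6/24.5 = 2.2694 N/mm
N_a = Gd⁴/(8D³k) = (76.7×10³ × 1.99⁴)/(8 × 17.2³ × 2.2694)
    = 1.20284e+06 / 92381.3 = 13.02 → 13 coils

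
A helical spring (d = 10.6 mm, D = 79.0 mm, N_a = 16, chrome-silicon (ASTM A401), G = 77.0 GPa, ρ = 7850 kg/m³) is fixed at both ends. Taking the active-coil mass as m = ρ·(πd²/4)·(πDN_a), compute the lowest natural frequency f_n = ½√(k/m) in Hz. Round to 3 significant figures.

k = Gd⁴/(8D³N_a) = (77.0×10³)(10.6⁴)/(8·79.0³·16) = 15.404 N/mm = 15404 N/m
Wire length L = πDN_a = π·79.0·16 = 3971 mm
m = ρ·(πd²/4)·L = 7850 × 88.247×10⁻⁶ m² × 3.971 m = 2.7509 kg
f_n = ½√(k/m) = 0.5·√(15404/2.7509) = 0.5·√(5599.6) = 37.415 Hz

37.4 Hz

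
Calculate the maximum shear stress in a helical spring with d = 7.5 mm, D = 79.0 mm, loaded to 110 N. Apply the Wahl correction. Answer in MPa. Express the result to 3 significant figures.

Spring index C = D/d = 79.0/7.5 = 10.5333
K_W = (4C−1)/(4C−4) + 0.615/C = 41.133/38.133 + 0.0584 = 1.1371
τ₀ = 8FD/(πd³) = 8·110·79.0/(π·7.5³) = 69520/1325.4 = 52.454 MPa
τ_max = K·τ₀ = 1.1371 × 52.454 = 59.643 MPa

59.6 MPa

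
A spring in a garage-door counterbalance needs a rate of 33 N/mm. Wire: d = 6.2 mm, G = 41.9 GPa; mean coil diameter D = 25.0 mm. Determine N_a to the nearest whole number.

N_a = Gd⁴/(8D³k) = (41.9×10³ × 6.2⁴)/(8 × 25.0³ × 33)
    = 6.19128e+07 / 4.125e+06 = 15.01 → 15 coils

15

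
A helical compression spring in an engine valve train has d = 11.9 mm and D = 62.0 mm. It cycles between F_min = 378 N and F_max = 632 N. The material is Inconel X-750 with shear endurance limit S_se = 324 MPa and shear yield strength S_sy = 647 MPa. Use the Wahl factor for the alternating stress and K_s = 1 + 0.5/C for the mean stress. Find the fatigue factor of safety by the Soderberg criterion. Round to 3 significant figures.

C = D/d = 62.0/11.9 = 5.2101; K_W = (4C−1)/(4C−4)+0.615/C = 1.2962; K_s = 1+0.5/C = 1.0960
F_a = (F_max−F_min)/2 = 127 N; F_m = (F_max+F_min)/2 = 505 N
τ_a = K_W·8F_aD/(πd³) = 1.2962 × 11.899 = 15.423 MPa
τ_m = K_s·8F_mD/(πd³) = 1.0960 × 47.313 = 51.854 MPa
Soderberg: 1/n_f = τ_a/S_se + τ_m/S_sy = 15.423/324 + 51.854/647 = 0.04760 + 0.08014 = 0.12775
n_f = 1/0.12775 = 7.828

7.83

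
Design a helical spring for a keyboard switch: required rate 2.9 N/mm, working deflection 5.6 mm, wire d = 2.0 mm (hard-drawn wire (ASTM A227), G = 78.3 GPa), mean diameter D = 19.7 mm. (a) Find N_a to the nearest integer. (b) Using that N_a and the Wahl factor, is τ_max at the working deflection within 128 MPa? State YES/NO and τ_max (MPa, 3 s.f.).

(a) 7 coils; (b) YES, τ_max = 118 MPa

N_a = Gd⁴/(8D³k) = (78.3×10³)(2.0⁴)/(8·19.7³·2.9) = 7.063 → N_a = 7
Actual rate k = Gd⁴/(8D³·7) = 2.9261 N/mm
Working load F = kδ = 2.9261·5.6 = 16.386 N
C = 19.7/2.0 = 9.8500; K_W = (4C−1)/(4C−4)+0.615/C = 1.1472
τ_max = K_W·8FD/(πd³) = 1.1472·102.75 = 117.88 MPa
τ_max ≤ 128 MPa → acceptable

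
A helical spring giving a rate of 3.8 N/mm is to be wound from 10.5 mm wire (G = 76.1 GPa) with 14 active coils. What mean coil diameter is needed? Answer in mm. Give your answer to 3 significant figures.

130 mm

D = (Gd⁴/(8N_a·k))^(1/3) = (76.1×10³·10.5⁴/(8·14·3.8))^(1/3)
  = (2.1734e+06)^(1/3) = 129.5329 mm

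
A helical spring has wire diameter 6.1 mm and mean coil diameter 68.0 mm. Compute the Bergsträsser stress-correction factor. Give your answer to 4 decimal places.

1.1202

C = D/d = 68.0/6.1 = 11.1475
K_B = (4C+2)/(4C−3) = 46.590/41.590 = 1.1202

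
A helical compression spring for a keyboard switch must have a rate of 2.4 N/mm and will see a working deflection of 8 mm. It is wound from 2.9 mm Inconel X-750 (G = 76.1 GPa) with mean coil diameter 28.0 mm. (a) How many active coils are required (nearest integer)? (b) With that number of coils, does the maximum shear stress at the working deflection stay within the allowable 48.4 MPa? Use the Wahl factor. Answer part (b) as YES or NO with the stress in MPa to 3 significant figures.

N_a = Gd⁴/(8D³k) = (76.1×10³)(2.9⁴)/(8·28.0³·2.4) = 12.77 → N_a = 13
Actual rate k = Gd⁴/(8D³·13) = 2.3576 N/mm
Working load F = kδ = 2.3576·8 = 18.861 N
C = 28.0/2.9 = 9.6552; K_W = (4C−1)/(4C−4)+0.615/C = 1.1503
τ_max = K_W·8FD/(πd³) = 1.1503·55.14 = 63.43 MPa
τ_max > 48.4 MPa → exceeds allowable

(a) 13 coils; (b) NO, τ_max = 63.4 MPa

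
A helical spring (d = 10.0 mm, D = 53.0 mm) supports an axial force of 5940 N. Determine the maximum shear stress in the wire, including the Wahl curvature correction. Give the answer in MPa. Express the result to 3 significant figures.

1030 MPa

Spring index C = D/d = 53.0/10.0 = 5.3000
K_W = (4C−1)/(4C−4) + 0.615/C = 20.200/17.200 + 0.1160 = 1.2905
τ₀ = 8FD/(πd³) = 8·5940·53.0/(π·10.0³) = 2.51856e+06/3141.6 = 801.68 MPa
τ_max = K·τ₀ = 1.2905 × 801.68 = 1034.5 MPa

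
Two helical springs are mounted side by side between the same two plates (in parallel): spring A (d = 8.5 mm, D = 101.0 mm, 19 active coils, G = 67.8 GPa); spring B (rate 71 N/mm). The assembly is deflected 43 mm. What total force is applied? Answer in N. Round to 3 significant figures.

3150 N

k_A = Gd⁴/(8D³N_a) = (67.8×10³)(8.5⁴)/(8·101.0³·19) = 2.2599 N/mm
Parallel: k_eq = 2.2599 + 71 = 73.26 N/mm
F = k_eq·δ = 73.26·43 = 3150.2 N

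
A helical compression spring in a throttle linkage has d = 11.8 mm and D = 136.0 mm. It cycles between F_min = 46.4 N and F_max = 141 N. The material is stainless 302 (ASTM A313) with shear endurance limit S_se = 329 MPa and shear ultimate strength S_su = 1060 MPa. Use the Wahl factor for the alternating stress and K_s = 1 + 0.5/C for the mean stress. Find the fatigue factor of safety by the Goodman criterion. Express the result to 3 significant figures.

C = D/d = 136.0/11.8 = 11.5254; K_W = (4C−1)/(4C−4)+0.615/C = 1.1246; K_s = 1+0.5/C = 1.0434
F_a = (F_max−F_min)/2 = 47.3 N; F_m = (F_max+F_min)/2 = 93.7 N
τ_a = K_W·8F_aD/(πd³) = 1.1246 × 9.97 = 11.212 MPa
τ_m = K_s·8F_mD/(πd³) = 1.0434 × 19.75 = 20.607 MPa
Goodman: 1/n_f = τ_a/S_se + τ_m/S_su = 11.212/329 + 20.607/1060 = 0.03408 + 0.01944 = 0.053521
n_f = 1/0.053521 = 18.68

18.7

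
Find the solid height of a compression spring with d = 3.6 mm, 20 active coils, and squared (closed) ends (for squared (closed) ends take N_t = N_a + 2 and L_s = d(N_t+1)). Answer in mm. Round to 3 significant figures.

82.8 mm

squared (closed) ends: N_t = N_a + 2 = 20 + 2 = 22
L_s = d·(N_t+1) = 3.6 × 23 = 82.8 mm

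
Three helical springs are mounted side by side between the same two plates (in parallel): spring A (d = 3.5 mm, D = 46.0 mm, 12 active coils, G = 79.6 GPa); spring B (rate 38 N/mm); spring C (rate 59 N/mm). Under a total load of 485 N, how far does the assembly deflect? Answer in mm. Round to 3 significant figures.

k_A = Gd⁴/(8D³N_a) = (79.6×10³)(3.5⁴)/(8·46.0³·12) = 1.2783 N/mm
Parallel: k_eq = 1.2783 + 38 + 59 = 98.278 N/mm
δ = F/k_eq = 485/98.278 = 4.935 mm

4.93 mm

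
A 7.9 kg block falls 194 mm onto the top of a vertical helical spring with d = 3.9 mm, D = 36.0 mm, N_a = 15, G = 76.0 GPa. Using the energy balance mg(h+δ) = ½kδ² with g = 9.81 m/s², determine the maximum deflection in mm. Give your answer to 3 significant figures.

126 mm

k = Gd⁴/(8D³N_a) = (76.0×10³)(3.9⁴)/(8·36.0³·15) = 3.1404 N/mm
W = mg = 7.9 × 9.81 = 77.499 N
½kδ² − Wδ − Wh = 0 → δ = (W + √(W² + 2kWh))/k
δ = (77.499 + √(6006.1 + 94430.2))/3.1404 = (77.499 + 316.92)/3.1404 = 125.59 mm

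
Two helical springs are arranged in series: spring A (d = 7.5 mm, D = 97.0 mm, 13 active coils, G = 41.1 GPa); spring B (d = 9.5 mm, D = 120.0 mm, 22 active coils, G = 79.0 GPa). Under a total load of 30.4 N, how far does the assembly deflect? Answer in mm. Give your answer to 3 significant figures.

36.6 mm

k_A = Gd⁴/(8D³N_a) = (41.1×10³)(7.5⁴)/(8·97.0³·13) = 1.3701 N/mm
k_B = Gd⁴/(8D³N_a) = (79.0×10³)(9.5⁴)/(8·120.0³·22) = 2.1158 N/mm
Series: 1/k_eq = 1/1.3701 + 1/2.1158 = 1.2025; k_eq = 0.83157 N/mm
δ = F/k_eq = 30.4/0.83157 = 36.557 mm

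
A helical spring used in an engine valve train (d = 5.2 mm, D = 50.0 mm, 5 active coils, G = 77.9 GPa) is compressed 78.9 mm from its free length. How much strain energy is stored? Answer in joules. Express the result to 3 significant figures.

35.5 J

k = Gd⁴/(8D³N_a) = (77.9×10³)(5.2⁴)/(8·50.0³·5) = 11.391 N/mm
U = ½kδ² = 0.5 × 11.391 × 78.9² = 35457 N·mm = 35.457 J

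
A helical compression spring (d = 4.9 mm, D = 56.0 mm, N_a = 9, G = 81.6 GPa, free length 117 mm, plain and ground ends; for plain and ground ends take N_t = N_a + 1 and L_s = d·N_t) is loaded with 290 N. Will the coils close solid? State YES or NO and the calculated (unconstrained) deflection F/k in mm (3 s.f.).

k = Gd⁴/(8D³N_a) = (81.6×10³)(4.9⁴)/(8·56.0³·9) = 3.7203 N/mm
N_t = 10; L_s = 4.9·10 = 49 mm; δ_solid = L₀ − L_s = 117 − 49 = 68 mm
δ = F/k = 290/3.7203 = 77.951 mm
δ ≥ δ_solid → spring goes solid

YES, δ = 78.0 mm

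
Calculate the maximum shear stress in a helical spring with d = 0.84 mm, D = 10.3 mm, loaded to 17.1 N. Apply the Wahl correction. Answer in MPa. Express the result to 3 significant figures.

Spring index C = D/d = 10.3/0.84 = 12.2619
K_W = (4C−1)/(4C−4) + 0.615/C = 48.048/45.048 + 0.0502 = 1.1168
τ₀ = 8FD/(πd³) = 8·17.1·10.3/(π·0.84³) = 1409.04/1.862 = 756.72 MPa
τ_max = K·τ₀ = 1.1168 × 756.72 = 845.07 MPa

845 MPa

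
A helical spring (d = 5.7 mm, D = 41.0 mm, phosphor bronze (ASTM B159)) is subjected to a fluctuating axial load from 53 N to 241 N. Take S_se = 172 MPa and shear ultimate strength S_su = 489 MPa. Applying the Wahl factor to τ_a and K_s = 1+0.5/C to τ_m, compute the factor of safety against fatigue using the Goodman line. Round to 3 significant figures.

C = D/d = 41.0/5.7 = 7.1930; K_W = (4C−1)/(4C−4)+0.615/C = 1.2066; K_s = 1+0.5/C = 1.0695
F_a = (F_max−F_min)/2 = 94 N; F_m = (F_max+F_min)/2 = 147 N
τ_a = K_W·8F_aD/(πd³) = 1.2066 × 52.994 = 63.943 MPa
τ_m = K_s·8F_mD/(πd³) = 1.0695 × 82.874 = 88.634 MPa
Goodman: 1/n_f = τ_a/S_se + τ_m/S_su = 63.943/172 + 88.634/489 = 0.37176 + 0.18126 = 0.55302
n_f = 1/0.55302 = 1.808

1.81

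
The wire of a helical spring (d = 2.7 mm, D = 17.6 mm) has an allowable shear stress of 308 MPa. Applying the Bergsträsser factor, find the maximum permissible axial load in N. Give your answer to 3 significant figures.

111 N

C = D/d = 17.6/2.7 = 6.5185
K_B = (4C+2)/(4C−3) = 28.074/23.074 = 1.2167
τ_max = K·8FD/(πd³) → F_max = τ_allow·πd³/(8DK)
F_max = 308·π·2.7³/(8·17.6·1.2167) = 19045/171.31 = 111.18 N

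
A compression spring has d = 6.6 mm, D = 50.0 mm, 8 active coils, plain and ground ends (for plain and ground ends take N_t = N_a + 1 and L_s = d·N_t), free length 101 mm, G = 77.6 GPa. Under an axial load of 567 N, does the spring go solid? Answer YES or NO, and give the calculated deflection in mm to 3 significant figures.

k = Gd⁴/(8D³N_a) = (77.6×10³)(6.6⁴)/(8·50.0³·8) = 18.405 N/mm
N_t = 9; L_s = 6.6·9 = 59.4 mm; δ_solid = L₀ − L_s = 101 − 59.4 = 41.6 mm
δ = F/k = 567/18.405 = 30.806 mm
δ < δ_solid → spring does not go solid

NO, δ = 30.8 mm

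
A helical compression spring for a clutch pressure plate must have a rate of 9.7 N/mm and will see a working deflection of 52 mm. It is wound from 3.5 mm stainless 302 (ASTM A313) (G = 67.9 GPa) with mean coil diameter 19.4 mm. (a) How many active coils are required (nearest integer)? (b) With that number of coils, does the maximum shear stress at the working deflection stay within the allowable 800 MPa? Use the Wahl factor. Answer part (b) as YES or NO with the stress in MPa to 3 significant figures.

(a) 18 coils; (b) YES, τ_max = 741 MPa

N_a = Gd⁴/(8D³k) = (67.9×10³)(3.5⁴)/(8·19.4³·9.7) = 17.98 → N_a = 18
Actual rate k = Gd⁴/(8D³·18) = 9.6911 N/mm
Working load F = kδ = 9.6911·52 = 503.94 N
C = 19.4/3.5 = 5.5429; K_W = (4C−1)/(4C−4)+0.615/C = 1.2760
τ_max = K_W·8FD/(πd³) = 1.2760·580.65 = 740.94 MPa
τ_max ≤ 800 MPa → acceptable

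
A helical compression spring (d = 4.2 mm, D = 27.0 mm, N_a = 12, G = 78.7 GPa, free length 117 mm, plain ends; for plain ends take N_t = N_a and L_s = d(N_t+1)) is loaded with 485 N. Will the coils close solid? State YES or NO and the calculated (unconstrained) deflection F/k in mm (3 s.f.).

k = Gd⁴/(8D³N_a) = (78.7×10³)(4.2⁴)/(8·27.0³·12) = 12.96 N/mm
N_t = 12; L_s = 4.2·13 = 54.6 mm; δ_solid = L₀ − L_s = 117 − 54.6 = 62.4 mm
δ = F/k = 485/12.96 = 37.422 mm
δ < δ_solid → spring does not go solid

NO, δ = 37.4 mm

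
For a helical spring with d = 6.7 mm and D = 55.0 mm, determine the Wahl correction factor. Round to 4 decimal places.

C = D/d = 55.0/6.7 = 8.2090
K_W = (4C−1)/(4C−4) + 0.615/C = 31.836/28.836 + 0.0749 = 1.1790

1.1790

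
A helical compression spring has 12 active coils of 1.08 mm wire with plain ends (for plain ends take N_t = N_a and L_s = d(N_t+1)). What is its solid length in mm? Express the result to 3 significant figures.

14.0 mm

plain ends: N_t = N_a = 12
L_s = d·(N_t+1) = 1.08 × 13 = 14.04 mm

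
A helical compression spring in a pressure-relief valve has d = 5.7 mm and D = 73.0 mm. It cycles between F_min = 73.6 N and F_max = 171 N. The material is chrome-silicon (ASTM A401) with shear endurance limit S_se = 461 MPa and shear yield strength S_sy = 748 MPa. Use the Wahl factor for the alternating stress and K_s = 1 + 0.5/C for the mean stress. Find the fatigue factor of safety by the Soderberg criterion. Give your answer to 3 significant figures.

C = D/d = 73.0/5.7 = 12.8070; K_W = (4C−1)/(4C−4)+0.615/C = 1.1115; K_s = 1+0.5/C = 1.0390
F_a = (F_max−F_min)/2 = 48.7 N; F_m = (F_max+F_min)/2 = 122.3 N
τ_a = K_W·8F_aD/(πd³) = 1.1115 × 48.884 = 54.337 MPa
τ_m = K_s·8F_mD/(πd³) = 1.0390 × 122.76 = 127.56 MPa
Soderberg: 1/n_f = τ_a/S_se + τ_m/S_sy = 54.337/461 + 127.56/748 = 0.11787 + 0.17053 = 0.2884
n_f = 1/0.2884 = 3.467

3.47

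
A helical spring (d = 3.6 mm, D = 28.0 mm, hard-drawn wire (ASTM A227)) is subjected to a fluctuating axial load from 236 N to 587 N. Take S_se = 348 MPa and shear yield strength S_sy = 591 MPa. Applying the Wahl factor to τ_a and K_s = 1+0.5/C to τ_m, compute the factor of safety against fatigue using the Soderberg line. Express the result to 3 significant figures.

C = D/d = 28.0/3.6 = 7.7778; K_W = (4C−1)/(4C−4)+0.615/C = 1.1897; K_s = 1+0.5/C = 1.0643
F_a = (F_max−F_min)/2 = 175.5 N; F_m = (F_max+F_min)/2 = 411.5 N
τ_a = K_W·8F_aD/(πd³) = 1.1897 × 268.21 = 319.09 MPa
τ_m = K_s·8F_mD/(πd³) = 1.0643 × 628.87 = 669.3 MPa
Soderberg: 1/n_f = τ_a/S_se + τ_m/S_sy = 319.09/348 + 669.3/591 = 0.91693 + 1.13248 = 2.0494
n_f = 1/2.0494 = 0.4879

0.488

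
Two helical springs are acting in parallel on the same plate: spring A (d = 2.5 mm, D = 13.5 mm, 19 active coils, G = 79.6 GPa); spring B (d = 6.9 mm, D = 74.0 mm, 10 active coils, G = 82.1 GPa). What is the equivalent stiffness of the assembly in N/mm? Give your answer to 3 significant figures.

14.1 N/mm

k_A = Gd⁴/(8D³N_a) = (79.6×10³)(2.5⁴)/(8·13.5³·19) = 8.3143 N/mm
k_B = Gd⁴/(8D³N_a) = (82.1×10³)(6.9⁴)/(8·74.0³·10) = 5.7406 N/mm
Parallel: k_eq = 8.3143 + 5.7406 = 14.055 N/mm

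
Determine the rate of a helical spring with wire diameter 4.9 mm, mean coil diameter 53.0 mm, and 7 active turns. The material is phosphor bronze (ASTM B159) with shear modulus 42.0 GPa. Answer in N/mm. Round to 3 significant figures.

k = Gd⁴/(8D³N_a) = (42.0×10³ × 4.9⁴) / (8 × 53.0³ × 7)
  = 2.42122e+07 / 8.33711e+06 = 2.9041 N/mm

2.90 N/mm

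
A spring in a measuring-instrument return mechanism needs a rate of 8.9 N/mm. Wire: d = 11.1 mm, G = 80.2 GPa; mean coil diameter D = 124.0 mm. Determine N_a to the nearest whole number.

9

N_a = Gd⁴/(8D³k) = (80.2×10³ × 11.1⁴)/(8 × 124.0³ × 8.9)
    = 1.21749e+09 / 1.35752e+08 = 8.969 → 9 coils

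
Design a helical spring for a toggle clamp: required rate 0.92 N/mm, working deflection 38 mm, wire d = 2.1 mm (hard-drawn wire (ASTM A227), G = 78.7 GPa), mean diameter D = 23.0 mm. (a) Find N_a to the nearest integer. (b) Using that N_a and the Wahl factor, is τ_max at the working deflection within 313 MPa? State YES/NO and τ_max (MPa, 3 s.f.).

N_a = Gd⁴/(8D³k) = (78.7×10³)(2.1⁴)/(8·23.0³·0.92) = 17.09 → N_a = 17
Actual rate k = Gd⁴/(8D³·17) = 0.92497 N/mm
Working load F = kδ = 0.92497·38 = 35.149 N
C = 23.0/2.1 = 10.9524; K_W = (4C−1)/(4C−4)+0.615/C = 1.1315
τ_max = K_W·8FD/(πd³) = 1.1315·222.29 = 251.53 MPa
τ_max ≤ 313 MPa → acceptable

(a) 17 coils; (b) YES, τ_max = 252 MPa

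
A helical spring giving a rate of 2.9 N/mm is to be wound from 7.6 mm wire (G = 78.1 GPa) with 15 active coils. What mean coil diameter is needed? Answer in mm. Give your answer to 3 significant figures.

D = (Gd⁴/(8N_a·k))^(1/3) = (78.1×10³·7.6⁴/(8·15·2.9))^(1/3)
  = (748732)^(1/3) = 90.8048 mm

90.8 mm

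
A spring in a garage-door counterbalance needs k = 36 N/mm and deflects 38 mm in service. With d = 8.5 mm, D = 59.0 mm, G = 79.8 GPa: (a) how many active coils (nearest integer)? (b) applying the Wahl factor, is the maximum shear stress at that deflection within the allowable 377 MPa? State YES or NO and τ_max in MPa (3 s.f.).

(a) 7 coils; (b) NO, τ_max = 409 MPa

N_a = Gd⁴/(8D³k) = (79.8×10³)(8.5⁴)/(8·59.0³·36) = 7.043 → N_a = 7
Actual rate k = Gd⁴/(8D³·7) = 36.219 N/mm
Working load F = kδ = 36.219·38 = 1376.3 N
C = 59.0/8.5 = 6.9412; K_W = (4C−1)/(4C−4)+0.615/C = 1.2148
τ_max = K_W·8FD/(πd³) = 1.2148·336.71 = 409.05 MPa
τ_max > 377 MPa → exceeds allowable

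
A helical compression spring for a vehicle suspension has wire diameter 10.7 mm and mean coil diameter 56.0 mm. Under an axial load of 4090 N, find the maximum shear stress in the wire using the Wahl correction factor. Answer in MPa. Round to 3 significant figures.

616 MPa

Spring index C = D/d = 56.0/10.7 = 5.2336
K_W = (4C−1)/(4C−4) + 0.615/C = 19.935/16.935 + 0.1175 = 1.2947
τ₀ = 8FD/(πd³) = 8·4090·56.0/(π·10.7³) = 1.83232e+06/3848.6 = 476.1 MPa
τ_max = K·τ₀ = 1.2947 × 476.1 = 616.39 MPa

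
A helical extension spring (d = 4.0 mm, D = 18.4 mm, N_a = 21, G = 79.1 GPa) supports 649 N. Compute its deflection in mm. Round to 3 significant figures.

33.5 mm

k = Gd⁴/(8D³N_a) = (79.1×10³)(4.0⁴)/(8·18.4³·21) = 19.349 N/mm
δ = F/k = 649 / 19.349 = 33.542 mm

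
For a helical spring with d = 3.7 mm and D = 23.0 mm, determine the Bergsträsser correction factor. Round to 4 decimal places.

C = D/d = 23.0/3.7 = 6.2162
K_B = (4C+2)/(4C−3) = 26.865/21.865 = 1.2287

1.2287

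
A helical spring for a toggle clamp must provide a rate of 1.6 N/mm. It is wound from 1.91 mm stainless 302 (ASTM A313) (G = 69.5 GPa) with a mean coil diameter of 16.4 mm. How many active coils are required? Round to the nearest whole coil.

N_a = Gd⁴/(8D³k) = (69.5×10³ × 1.91⁴)/(8 × 16.4³ × 1.6)
    = 924950 / 56460.1 = 16.38 → 16 coils

16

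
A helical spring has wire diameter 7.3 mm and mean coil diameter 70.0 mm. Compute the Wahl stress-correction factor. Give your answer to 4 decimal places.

1.1515

C = D/d = 70.0/7.3 = 9.5890
K_W = (4C−1)/(4C−4) + 0.615/C = 37.356/34.356 + 0.0641 = 1.1515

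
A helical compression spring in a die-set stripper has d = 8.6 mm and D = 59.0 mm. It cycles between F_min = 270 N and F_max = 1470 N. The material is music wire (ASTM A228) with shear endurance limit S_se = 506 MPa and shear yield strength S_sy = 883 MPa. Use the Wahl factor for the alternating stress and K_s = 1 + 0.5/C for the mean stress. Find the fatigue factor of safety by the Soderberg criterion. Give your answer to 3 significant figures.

1.69

C = D/d = 59.0/8.6 = 6.8605; K_W = (4C−1)/(4C−4)+0.615/C = 1.2176; K_s = 1+0.5/C = 1.0729
F_a = (F_max−F_min)/2 = 600 N; F_m = (F_max+F_min)/2 = 870 N
τ_a = K_W·8F_aD/(πd³) = 1.2176 × 141.73 = 172.57 MPa
τ_m = K_s·8F_mD/(πd³) = 1.0729 × 205.5 = 220.48 MPa
Soderberg: 1/n_f = τ_a/S_se + τ_m/S_sy = 172.57/506 + 220.48/883 = 0.34104 + 0.24969 = 0.59074
n_f = 1/0.59074 = 1.693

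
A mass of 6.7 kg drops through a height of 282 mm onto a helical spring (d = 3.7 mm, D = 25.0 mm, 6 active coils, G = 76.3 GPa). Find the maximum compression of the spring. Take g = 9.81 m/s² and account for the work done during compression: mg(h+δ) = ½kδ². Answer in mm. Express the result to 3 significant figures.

47.7 mm

k = Gd⁴/(8D³N_a) = (76.3×10³)(3.7⁴)/(8·25.0³·6) = 19.066 N/mm
W = mg = 6.7 × 9.81 = 65.727 N
½kδ² − Wδ − Wh = 0 → δ = (W + √(W² + 2kWh))/k
δ = (65.727 + √(4320 + 706794))/19.066 = (65.727 + 843.28)/19.066 = 47.675 mm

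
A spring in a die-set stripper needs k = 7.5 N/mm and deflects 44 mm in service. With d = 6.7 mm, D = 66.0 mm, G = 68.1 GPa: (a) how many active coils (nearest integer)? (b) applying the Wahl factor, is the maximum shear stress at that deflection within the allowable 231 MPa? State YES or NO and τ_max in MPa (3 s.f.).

(a) 8 coils; (b) YES, τ_max = 210 MPa

N_a = Gd⁴/(8D³k) = (68.1×10³)(6.7⁴)/(8·66.0³·7.5) = 7.955 → N_a = 8
Actual rate k = Gd⁴/(8D³·8) = 7.4582 N/mm
Working load F = kδ = 7.4582·44 = 328.16 N
C = 66.0/6.7 = 9.8507; K_W = (4C−1)/(4C−4)+0.615/C = 1.1472
τ_max = K_W·8FD/(πd³) = 1.1472·183.38 = 210.37 MPa
τ_max ≤ 231 MPa → acceptable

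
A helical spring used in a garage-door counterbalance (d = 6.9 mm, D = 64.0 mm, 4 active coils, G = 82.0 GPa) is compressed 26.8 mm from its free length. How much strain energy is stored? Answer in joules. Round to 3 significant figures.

7.96 J

k = Gd⁴/(8D³N_a) = (82.0×10³)(6.9⁴)/(8·64.0³·4) = 22.157 N/mm
U = ½kδ² = 0.5 × 22.157 × 26.8² = 7957.2 N·mm = 7.9572 J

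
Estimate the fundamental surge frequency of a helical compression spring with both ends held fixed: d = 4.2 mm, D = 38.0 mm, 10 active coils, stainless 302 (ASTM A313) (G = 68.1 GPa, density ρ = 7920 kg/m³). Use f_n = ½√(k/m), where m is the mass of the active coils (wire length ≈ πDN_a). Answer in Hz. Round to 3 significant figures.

96.0 Hz

k = Gd⁴/(8D³N_a) = (68.1×10³)(4.2⁴)/(8·38.0³·10) = 4.8273 N/mm = 4827.3 N/m
Wire length L = πDN_a = π·38.0·10 = 1193.8 mm
m = ρ·(πd²/4)·L = 7920 × 13.854×10⁻⁶ m² × 1.1938 m = 0.13099 kg
f_n = ½√(k/m) = 0.5·√(4827.3/0.13099) = 0.5·√(36852) = 95.984 Hz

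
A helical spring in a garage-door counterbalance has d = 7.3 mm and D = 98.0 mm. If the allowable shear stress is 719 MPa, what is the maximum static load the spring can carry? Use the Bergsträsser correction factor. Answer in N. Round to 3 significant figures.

1020 N

C = D/d = 98.0/7.3 = 13.4247
K_B = (4C+2)/(4C−3) = 55.699/50.699 = 1.0986
τ_max = K·8FD/(πd³) → F_max = τ_allow·πd³/(8DK)
F_max = 719·π·7.3³/(8·98.0·1.0986) = 8.7871e+05/861.32 = 1020.2 N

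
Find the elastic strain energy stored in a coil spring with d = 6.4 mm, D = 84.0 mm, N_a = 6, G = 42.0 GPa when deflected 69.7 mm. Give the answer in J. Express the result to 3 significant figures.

6.02 J

k = Gd⁴/(8D³N_a) = (42.0×10³)(6.4⁴)/(8·84.0³·6) = 2.4768 N/mm
U = ½kδ² = 0.5 × 2.4768 × 69.7² = 6016.2 N·mm = 6.0162 J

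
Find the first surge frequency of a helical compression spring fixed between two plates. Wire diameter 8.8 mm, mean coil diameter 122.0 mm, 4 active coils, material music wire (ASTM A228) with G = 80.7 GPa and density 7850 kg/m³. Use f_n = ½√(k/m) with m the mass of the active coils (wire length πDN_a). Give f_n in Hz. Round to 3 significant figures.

53.3 Hz

k = Gd⁴/(8D³N_a) = (80.7×10³)(8.8⁴)/(8·122.0³·4) = 8.3287 N/mm = 8328.7 N/m
Wire length L = πDN_a = π·122.0·4 = 1533.1 mm
m = ρ·(πd²/4)·L = 7850 × 60.821×10⁻⁶ m² × 1.5331 m = 0.73197 kg
f_n = ½√(k/m) = 0.5·√(8328.7/0.73197) = 0.5·√(11378) = 53.335 Hz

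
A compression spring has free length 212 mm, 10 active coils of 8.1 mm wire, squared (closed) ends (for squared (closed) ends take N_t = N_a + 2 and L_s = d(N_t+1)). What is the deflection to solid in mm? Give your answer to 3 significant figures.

N_t = 12; L_s = 8.1·13 = 105.3 mm
δ_solid = L₀ − L_s = 212 − 105.3 = 106.7 mm

107 mm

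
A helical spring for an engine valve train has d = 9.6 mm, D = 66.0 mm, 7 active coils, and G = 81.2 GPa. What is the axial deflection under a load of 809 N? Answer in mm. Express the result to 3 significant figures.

18.9 mm

k = Gd⁴/(8D³N_a) = (81.2×10³)(9.6⁴)/(8·66.0³·7) = 42.837 N/mm
δ = F/k = 809 / 42.837 = 18.885 mm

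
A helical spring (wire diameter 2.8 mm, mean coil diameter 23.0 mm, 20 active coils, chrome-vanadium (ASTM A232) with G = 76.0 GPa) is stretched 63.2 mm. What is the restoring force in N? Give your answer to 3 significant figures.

152 N

k = Gd⁴/(8D³N_a) = (76.0×10³)(2.8⁴)/(8·23.0³·20) = 2.3996 N/mm
F = k·δ = 2.3996 × 63.2 = 151.66 N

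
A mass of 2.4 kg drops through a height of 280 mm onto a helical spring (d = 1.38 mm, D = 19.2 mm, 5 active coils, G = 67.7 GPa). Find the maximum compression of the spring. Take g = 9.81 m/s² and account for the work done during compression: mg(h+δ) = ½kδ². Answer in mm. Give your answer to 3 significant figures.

k = Gd⁴/(8D³N_a) = (67.7×10³)(1.38⁴)/(8·19.2³·5) = 0.86724 N/mm
W = mg = 2.4 × 9.81 = 23.544 N
½kδ² − Wδ − Wh = 0 → δ = (W + √(W² + 2kWh))/k
δ = (23.544 + √(554.32 + 11434.3))/0.86724 = (23.544 + 109.49)/0.86724 = 153.4 mm

153 mm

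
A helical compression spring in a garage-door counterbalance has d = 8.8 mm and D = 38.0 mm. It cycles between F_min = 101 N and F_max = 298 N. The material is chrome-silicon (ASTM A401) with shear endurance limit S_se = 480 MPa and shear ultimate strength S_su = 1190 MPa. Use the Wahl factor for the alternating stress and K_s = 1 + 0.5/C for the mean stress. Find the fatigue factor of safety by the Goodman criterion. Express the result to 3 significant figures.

C = D/d = 38.0/8.8 = 4.3182; K_W = (4C−1)/(4C−4)+0.615/C = 1.3684; K_s = 1+0.5/C = 1.1158
F_a = (F_max−F_min)/2 = 98.5 N; F_m = (F_max+F_min)/2 = 199.5 N
τ_a = K_W·8F_aD/(πd³) = 1.3684 × 13.987 = 19.14 MPa
τ_m = K_s·8F_mD/(πd³) = 1.1158 × 28.328 = 31.608 MPa
Goodman: 1/n_f = τ_a/S_se + τ_m/S_su = 19.14/480 + 31.608/1190 = 0.03987 + 0.02656 = 0.066436
n_f = 1/0.066436 = 15.05

15.1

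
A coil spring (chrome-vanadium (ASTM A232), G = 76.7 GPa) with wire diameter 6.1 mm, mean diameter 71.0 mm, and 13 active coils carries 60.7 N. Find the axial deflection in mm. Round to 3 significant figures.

21.3 mm

k = Gd⁴/(8D³N_a) = (76.7×10³)(6.1⁴)/(8·71.0³·13) = 2.853 N/mm
δ = F/k = 60.7 / 2.853 = 21.276 mm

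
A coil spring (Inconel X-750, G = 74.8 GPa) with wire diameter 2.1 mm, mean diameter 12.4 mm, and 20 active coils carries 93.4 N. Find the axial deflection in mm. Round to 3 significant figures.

19.6 mm

k = Gd⁴/(8D³N_a) = (74.8×10³)(2.1⁴)/(8·12.4³·20) = 4.7686 N/mm
δ = F/k = 93.4 / 4.7686 = 19.586 mm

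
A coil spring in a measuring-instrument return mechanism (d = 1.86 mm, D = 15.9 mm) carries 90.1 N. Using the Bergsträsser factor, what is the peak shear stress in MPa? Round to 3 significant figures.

Spring index C = D/d = 15.9/1.86 = 8.5484
K_B = (4C+2)/(4C−3) = 36.194/31.194 = 1.1603
τ₀ = 8FD/(πd³) = 8·90.1·15.9/(π·1.86³) = 11460.7/20.216 = 566.92 MPa
τ_max = K·τ₀ = 1.1603 × 566.92 = 657.79 MPa

658 MPa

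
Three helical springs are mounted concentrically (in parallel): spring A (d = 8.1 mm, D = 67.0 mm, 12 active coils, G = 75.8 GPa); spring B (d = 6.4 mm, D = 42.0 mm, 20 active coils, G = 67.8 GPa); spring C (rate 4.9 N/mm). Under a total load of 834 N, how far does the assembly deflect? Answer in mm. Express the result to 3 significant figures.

k_A = Gd⁴/(8D³N_a) = (75.8×10³)(8.1⁴)/(8·67.0³·12) = 11.301 N/mm
k_B = Gd⁴/(8D³N_a) = (67.8×10³)(6.4⁴)/(8·42.0³·20) = 9.5958 N/mm
Parallel: k_eq = 11.301 + 9.5958 + 4.9 = 25.797 N/mm
δ = F/k_eq = 834/25.797 = 32.33 mm

32.3 mm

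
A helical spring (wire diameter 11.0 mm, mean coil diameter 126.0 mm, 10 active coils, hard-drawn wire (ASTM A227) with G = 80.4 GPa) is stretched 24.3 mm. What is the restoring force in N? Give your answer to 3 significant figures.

179 N

k = Gd⁴/(8D³N_a) = (80.4×10³)(11.0⁴)/(8·126.0³·10) = 7.3557 N/mm
F = k·δ = 7.3557 × 24.3 = 178.74 N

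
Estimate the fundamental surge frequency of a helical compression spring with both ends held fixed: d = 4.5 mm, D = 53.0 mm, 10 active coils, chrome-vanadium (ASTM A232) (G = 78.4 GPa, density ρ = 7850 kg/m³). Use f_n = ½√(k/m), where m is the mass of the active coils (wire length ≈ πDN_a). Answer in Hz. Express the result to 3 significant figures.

k = Gd⁴/(8D³N_a) = (78.4×10³)(4.5⁴)/(8·53.0³·10) = 2.6993 N/mm = 2699.3 N/m
Wire length L = πDN_a = π·53.0·10 = 1665 mm
m = ρ·(πd²/4)·L = 7850 × 15.904×10⁻⁶ m² × 1.665 m = 0.20788 kg
f_n = ½√(k/m) = 0.5·√(2699.3/0.20788) = 0.5·√(12985) = 56.976 Hz

57.0 Hz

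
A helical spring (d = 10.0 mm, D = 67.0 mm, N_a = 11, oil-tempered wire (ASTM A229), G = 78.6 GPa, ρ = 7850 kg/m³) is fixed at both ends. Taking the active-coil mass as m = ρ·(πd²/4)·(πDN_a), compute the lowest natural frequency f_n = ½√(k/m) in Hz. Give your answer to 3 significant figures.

72.1 Hz

k = Gd⁴/(8D³N_a) = (78.6×10³)(10.0⁴)/(8·67.0³·11) = 29.697 N/mm = 29697 N/m
Wire length L = πDN_a = π·67.0·11 = 2315.4 mm
m = ρ·(πd²/4)·L = 7850 × 78.54×10⁻⁶ m² × 2.3154 m = 1.4275 kg
f_n = ½√(k/m) = 0.5·√(29697/1.4275) = 0.5·√(20804) = 72.117 Hz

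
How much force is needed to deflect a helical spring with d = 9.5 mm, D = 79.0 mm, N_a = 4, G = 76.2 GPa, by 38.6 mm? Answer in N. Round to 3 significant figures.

k = Gd⁴/(8D³N_a) = (76.2×10³)(9.5⁴)/(8·79.0³·4) = 39.339 N/mm
F = k·δ = 39.339 × 38.6 = 1518.5 N

1520 N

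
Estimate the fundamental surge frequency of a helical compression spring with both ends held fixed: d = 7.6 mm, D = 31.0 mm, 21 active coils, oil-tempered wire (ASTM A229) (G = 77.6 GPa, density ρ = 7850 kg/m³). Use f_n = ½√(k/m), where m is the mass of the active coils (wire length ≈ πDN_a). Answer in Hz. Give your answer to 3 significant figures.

133 Hz

k = Gd⁴/(8D³N_a) = (77.6×10³)(7.6⁴)/(8·31.0³·21) = 51.728 N/mm = 51728 N/m
Wire length L = πDN_a = π·31.0·21 = 2045.2 mm
m = ρ·(πd²/4)·L = 7850 × 45.365×10⁻⁶ m² × 2.0452 m = 0.72831 kg
f_n = ½√(k/m) = 0.5·√(51728/0.72831) = 0.5·√(71024) = 133.25 Hz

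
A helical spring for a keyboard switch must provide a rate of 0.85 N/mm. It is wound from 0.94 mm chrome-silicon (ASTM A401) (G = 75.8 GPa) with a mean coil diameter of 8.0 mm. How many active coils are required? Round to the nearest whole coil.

17

N_a = Gd⁴/(8D³k) = (75.8×10³ × 0.94⁴)/(8 × 8.0³ × 0.85)
    = 59180.8 / 3481.6 = 17 → 17 coils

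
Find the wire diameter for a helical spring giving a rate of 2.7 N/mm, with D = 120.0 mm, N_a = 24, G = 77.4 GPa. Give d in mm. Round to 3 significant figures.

d = (8D³N_a·k / G)^(1/4) = (8·120.0³·24·2.7 / (77.4×10³))^0.25
  = (11574)^0.25 = 10.3721 mm

10.4 mm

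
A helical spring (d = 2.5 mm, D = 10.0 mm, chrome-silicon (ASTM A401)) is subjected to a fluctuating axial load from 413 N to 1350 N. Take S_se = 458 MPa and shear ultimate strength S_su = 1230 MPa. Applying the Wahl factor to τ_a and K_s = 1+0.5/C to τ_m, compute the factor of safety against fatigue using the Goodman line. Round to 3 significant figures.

C = D/d = 10.0/2.5 = 4.0000; K_W = (4C−1)/(4C−4)+0.615/C = 1.4038; K_s = 1+0.5/C = 1.1250
F_a = (F_max−F_min)/2 = 468.5 N; F_m = (F_max+F_min)/2 = 881.5 N
τ_a = K_W·8F_aD/(πd³) = 1.4038 × 763.54 = 1071.8 MPa
τ_m = K_s·8F_mD/(πd³) = 1.1250 × 1436.6 = 1616.2 MPa
Goodman: 1/n_f = τ_a/S_se + τ_m/S_su = 1071.8/458 + 1616.2/1230 = 2.34021 + 1.31398 = 3.6542
n_f = 1/3.6542 = 0.2737

0.274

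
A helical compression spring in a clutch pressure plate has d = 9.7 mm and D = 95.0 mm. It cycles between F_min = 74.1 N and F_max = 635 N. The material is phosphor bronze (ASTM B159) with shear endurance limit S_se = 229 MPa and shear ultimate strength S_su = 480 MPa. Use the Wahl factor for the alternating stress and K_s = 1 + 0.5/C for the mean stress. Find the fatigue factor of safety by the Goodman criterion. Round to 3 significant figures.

C = D/d = 95.0/9.7 = 9.7938; K_W = (4C−1)/(4C−4)+0.615/C = 1.1481; K_s = 1+0.5/C = 1.0511
F_a = (F_max−F_min)/2 = 280.45 N; F_m = (F_max+F_min)/2 = 354.55 N
τ_a = K_W·8F_aD/(πd³) = 1.1481 × 74.337 = 85.345 MPa
τ_m = K_s·8F_mD/(πd³) = 1.0511 × 93.978 = 98.776 MPa
Goodman: 1/n_f = τ_a/S_se + τ_m/S_su = 85.345/229 + 98.776/480 = 0.37268 + 0.20578 = 0.57847
n_f = 1/0.57847 = 1.729

1.73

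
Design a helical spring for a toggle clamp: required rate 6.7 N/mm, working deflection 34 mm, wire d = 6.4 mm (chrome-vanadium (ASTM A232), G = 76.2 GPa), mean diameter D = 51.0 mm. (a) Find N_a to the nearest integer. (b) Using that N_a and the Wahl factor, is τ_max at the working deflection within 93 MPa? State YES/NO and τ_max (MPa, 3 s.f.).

N_a = Gd⁴/(8D³k) = (76.2×10³)(6.4⁴)/(8·51.0³·6.7) = 17.98 → N_a = 18
Actual rate k = Gd⁴/(8D³·18) = 6.6927 N/mm
Working load F = kδ = 6.6927·34 = 227.55 N
C = 51.0/6.4 = 7.9688; K_W = (4C−1)/(4C−4)+0.615/C = 1.1848
τ_max = K_W·8FD/(πd³) = 1.1848·112.73 = 133.57 MPa
τ_max > 93 MPa → exceeds allowable

(a) 18 coils; (b) NO, τ_max = 134 MPa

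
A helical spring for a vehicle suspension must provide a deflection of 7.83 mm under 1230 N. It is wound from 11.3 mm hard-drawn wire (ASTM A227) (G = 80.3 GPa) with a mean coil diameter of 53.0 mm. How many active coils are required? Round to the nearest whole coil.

7

Required rate k = F/δ = 1230/7.83 = 157.09 N/mm
N_a = Gd⁴/(8D³k) = (80.3×10³ × 11.3⁴)/(8 × 53.0³ × 157.09)
    = 1.30927e+09 / 1.87094e+08 = 6.998 → 7 coils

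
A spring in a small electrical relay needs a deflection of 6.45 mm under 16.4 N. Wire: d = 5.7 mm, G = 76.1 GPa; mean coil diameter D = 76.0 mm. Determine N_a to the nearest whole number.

Required rate k = F/δ = 16.4/6.45 = 2.5426 N/mm
N_a = Gd⁴/(8D³k) = (76.1×10³ × 5.7⁴)/(8 × 76.0³ × 2.5426)
    = 8.03312e+07 / 8.92925e+06 = 8.996 → 9 coils

9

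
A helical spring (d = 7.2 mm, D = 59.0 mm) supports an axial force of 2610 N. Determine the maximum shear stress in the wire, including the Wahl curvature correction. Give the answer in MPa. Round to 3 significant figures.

1240 MPa

Spring index C = D/d = 59.0/7.2 = 8.1944
K_W = (4C−1)/(4C−4) + 0.615/C = 31.778/28.778 + 0.0751 = 1.1793
τ₀ = 8FD/(πd³) = 8·2610·59.0/(π·7.2³) = 1.23192e+06/1172.6 = 1050.6 MPa
τ_max = K·τ₀ = 1.1793 × 1050.6 = 1239 MPa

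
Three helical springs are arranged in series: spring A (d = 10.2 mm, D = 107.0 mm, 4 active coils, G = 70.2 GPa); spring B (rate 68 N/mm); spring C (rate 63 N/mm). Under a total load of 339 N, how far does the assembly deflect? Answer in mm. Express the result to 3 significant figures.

k_A = Gd⁴/(8D³N_a) = (70.2×10³)(10.2⁴)/(8·107.0³·4) = 19.384 N/mm
Series: 1/k_eq = 1/19.384 + 1/68 + 1/63 = 0.082169; k_eq = 12.17 N/mm
δ = F/k_eq = 339/12.17 = 27.855 mm

27.9 mm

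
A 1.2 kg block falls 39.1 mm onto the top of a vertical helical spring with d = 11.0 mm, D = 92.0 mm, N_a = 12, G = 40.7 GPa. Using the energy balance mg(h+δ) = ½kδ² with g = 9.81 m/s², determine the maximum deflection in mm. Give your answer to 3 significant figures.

12.3 mm

k = Gd⁴/(8D³N_a) = (40.7×10³)(11.0⁴)/(8·92.0³·12) = 7.9713 N/mm
W = mg = 1.2 × 9.81 = 11.772 N
½kδ² − Wδ − Wh = 0 → δ = (W + √(W² + 2kWh))/k
δ = (11.772 + √(138.58 + 7338.16))/7.9713 = (11.772 + 86.468)/7.9713 = 12.324 mm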